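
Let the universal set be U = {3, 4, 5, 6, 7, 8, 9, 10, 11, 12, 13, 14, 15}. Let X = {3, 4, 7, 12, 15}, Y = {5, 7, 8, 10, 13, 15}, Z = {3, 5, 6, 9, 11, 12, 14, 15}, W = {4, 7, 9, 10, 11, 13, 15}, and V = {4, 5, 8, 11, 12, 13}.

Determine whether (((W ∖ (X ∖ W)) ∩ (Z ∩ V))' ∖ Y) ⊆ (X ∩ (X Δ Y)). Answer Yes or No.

X ∖ W = {3, 12}
W ∖ (X ∖ W) = {4, 7, 9, 10, 11, 13, 15}
Z ∩ V = {5, 11, 12}
(W ∖ (X ∖ W)) ∩ (Z ∩ V) = {11}
((W ∖ (X ∖ W)) ∩ (Z ∩ V))' = {3, 4, 5, 6, 7, 8, 9, 10, 12, 13, 14, 15}
((W ∖ (X ∖ W)) ∩ (Z ∩ V))' ∖ Y = {3, 4, 6, 9, 12, 14}
X Δ Y = {3, 4, 5, 8, 10, 12, 13}
X ∩ (X Δ Y) = {3, 4, 12}
6 ∈ ((W ∖ (X ∖ W)) ∩ (Z ∩ V))' ∖ Y but 6 ∉ X ∩ (X Δ Y), so the inclusion fails.

No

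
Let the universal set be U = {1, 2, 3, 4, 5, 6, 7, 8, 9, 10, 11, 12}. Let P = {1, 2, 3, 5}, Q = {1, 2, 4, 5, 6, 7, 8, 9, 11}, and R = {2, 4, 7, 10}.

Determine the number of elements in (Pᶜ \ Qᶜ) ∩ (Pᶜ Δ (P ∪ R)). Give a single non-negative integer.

Pᶜ = {4, 6, 7, 8, 9, 10, 11, 12}
Qᶜ = {3, 10, 12}
Pᶜ \ Qᶜ = {4, 6, 7, 8, 9, 11}
P ∪ R = {1, 2, 3, 4, 5, 7, 10}
Pᶜ Δ (P ∪ R) = {1, 2, 3, 5, 6, 8, 9, 11, 12}
(Pᶜ \ Qᶜ) ∩ (Pᶜ Δ (P ∪ R)) = {6, 8, 9, 11}
|(Pᶜ \ Qᶜ) ∩ (Pᶜ Δ (P ∪ R))| = 4

4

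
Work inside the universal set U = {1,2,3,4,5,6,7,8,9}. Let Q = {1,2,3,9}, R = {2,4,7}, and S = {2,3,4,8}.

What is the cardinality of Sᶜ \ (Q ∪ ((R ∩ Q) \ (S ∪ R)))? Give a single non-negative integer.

Sᶜ = {1,5,6,7,9}
R ∩ Q = {2}
S ∪ R = {2,3,4,7,8}
(R ∩ Q) \ (S ∪ R) = {}
Q ∪ ((R ∩ Q) \ (S ∪ R)) = {1,2,3,9}
Sᶜ \ (Q ∪ ((R ∩ Q) \ (S ∪ R))) = {5,6,7}
|Sᶜ \ (Q ∪ ((R ∩ Q) \ (S ∪ R)))| = 3

3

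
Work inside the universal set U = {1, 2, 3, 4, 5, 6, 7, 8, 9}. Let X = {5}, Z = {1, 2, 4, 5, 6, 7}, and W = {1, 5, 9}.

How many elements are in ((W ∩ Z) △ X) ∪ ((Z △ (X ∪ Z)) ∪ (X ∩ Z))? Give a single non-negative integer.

W ∩ Z = {1, 5}
(W ∩ Z) △ X = {1}
X ∪ Z = {1, 2, 4, 5, 6, 7}
Z △ (X ∪ Z) = {}
X ∩ Z = {5}
(Z △ (X ∪ Z)) ∪ (X ∩ Z) = {5}
((W ∩ Z) △ X) ∪ ((Z △ (X ∪ Z)) ∪ (X ∩ Z)) = {1, 5}
|((W ∩ Z) △ X) ∪ ((Z △ (X ∪ Z)) ∪ (X ∩ Z))| = 2

2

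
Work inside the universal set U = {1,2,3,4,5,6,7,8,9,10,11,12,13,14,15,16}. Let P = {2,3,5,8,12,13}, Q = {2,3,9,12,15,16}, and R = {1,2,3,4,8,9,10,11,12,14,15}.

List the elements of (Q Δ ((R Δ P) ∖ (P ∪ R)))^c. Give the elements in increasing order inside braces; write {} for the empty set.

R Δ P = {1,4,5,9,10,11,13,14,15}
P ∪ R = {1,2,3,4,5,8,9,10,11,12,13,14,15}
(R Δ P) ∖ (P ∪ R) = {}
Q Δ ((R Δ P) ∖ (P ∪ R)) = {2,3,9,12,15,16}
(Q Δ ((R Δ P) ∖ (P ∪ R)))^c = {1,4,5,6,7,8,10,11,13,14}

{1,4,5,6,7,8,10,11,13,14}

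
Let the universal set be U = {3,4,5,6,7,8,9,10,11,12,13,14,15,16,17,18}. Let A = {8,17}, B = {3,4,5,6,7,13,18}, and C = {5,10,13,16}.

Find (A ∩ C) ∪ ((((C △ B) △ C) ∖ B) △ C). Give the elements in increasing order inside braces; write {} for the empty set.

A ∩ C = {}
C △ B = {3,4,6,7,10,16,18}
(C △ B) △ C = {3,4,5,6,7,13,18}
((C △ B) △ C) ∖ B = {}
(((C △ B) △ C) ∖ B) △ C = {5,10,13,16}
(A ∩ C) ∪ ((((C △ B) △ C) ∖ B) △ C) = {5,10,13,16}

{5,10,13,16}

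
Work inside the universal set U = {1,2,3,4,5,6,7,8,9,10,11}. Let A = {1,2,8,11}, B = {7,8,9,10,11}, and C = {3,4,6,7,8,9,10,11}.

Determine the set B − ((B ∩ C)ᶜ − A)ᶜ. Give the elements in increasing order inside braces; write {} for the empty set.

{}

B ∩ C = {7,8,9,10,11}
(B ∩ C)ᶜ = {1,2,3,4,5,6}
(B ∩ C)ᶜ − A = {3,4,5,6}
((B ∩ C)ᶜ − A)ᶜ = {1,2,7,8,9,10,11}
B − ((B ∩ C)ᶜ − A)ᶜ = {}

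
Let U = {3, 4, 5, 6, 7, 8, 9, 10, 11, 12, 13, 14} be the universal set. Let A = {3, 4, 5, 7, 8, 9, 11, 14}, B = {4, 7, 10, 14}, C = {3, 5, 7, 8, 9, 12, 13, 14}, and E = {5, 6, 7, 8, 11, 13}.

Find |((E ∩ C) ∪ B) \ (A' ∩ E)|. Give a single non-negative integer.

6

E ∩ C = {5, 7, 8, 13}
(E ∩ C) ∪ B = {4, 5, 7, 8, 10, 13, 14}
A' = {6, 10, 12, 13}
A' ∩ E = {6, 13}
((E ∩ C) ∪ B) \ (A' ∩ E) = {4, 5, 7, 8, 10, 14}
|((E ∩ C) ∪ B) \ (A' ∩ E)| = 6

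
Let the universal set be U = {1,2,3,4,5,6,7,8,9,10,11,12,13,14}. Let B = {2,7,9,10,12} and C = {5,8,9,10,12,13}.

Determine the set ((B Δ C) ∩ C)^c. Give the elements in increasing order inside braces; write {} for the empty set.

{1,2,3,4,6,7,9,10,11,12,14}

B Δ C = {2,5,7,8,13}
(B Δ C) ∩ C = {5,8,13}
((B Δ C) ∩ C)^c = {1,2,3,4,6,7,9,10,11,12,14}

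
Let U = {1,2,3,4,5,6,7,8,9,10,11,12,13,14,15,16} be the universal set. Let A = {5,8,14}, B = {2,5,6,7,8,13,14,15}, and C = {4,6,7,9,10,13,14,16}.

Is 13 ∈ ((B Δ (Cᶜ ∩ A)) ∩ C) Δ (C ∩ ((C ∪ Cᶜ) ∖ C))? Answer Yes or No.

13 ∈ C, so 13 ∉ Cᶜ
13 ∉ Cᶜ and 13 ∉ A, so 13 ∉ Cᶜ ∩ A
13 ∈ B and 13 ∉ (Cᶜ ∩ A), so 13 ∈ B Δ (Cᶜ ∩ A)
13 ∈ (B Δ (Cᶜ ∩ A)) and 13 ∈ C, so 13 ∈ (B Δ (Cᶜ ∩ A)) ∩ C
13 ∈ C, so 13 ∉ Cᶜ
13 ∈ C and 13 ∉ Cᶜ, so 13 ∈ C ∪ Cᶜ
13 ∈ (C ∪ Cᶜ) and 13 ∈ C, so 13 ∉ (C ∪ Cᶜ) ∖ C
13 ∈ C and 13 ∉ ((C ∪ Cᶜ) ∖ C), so 13 ∉ C ∩ ((C ∪ Cᶜ) ∖ C)
13 ∈ ((B Δ (Cᶜ ∩ A)) ∩ C) and 13 ∉ (C ∩ ((C ∪ Cᶜ) ∖ C)), so 13 ∈ ((B Δ (Cᶜ ∩ A)) ∩ C) Δ (C ∩ ((C ∪ Cᶜ) ∖ C))

Yes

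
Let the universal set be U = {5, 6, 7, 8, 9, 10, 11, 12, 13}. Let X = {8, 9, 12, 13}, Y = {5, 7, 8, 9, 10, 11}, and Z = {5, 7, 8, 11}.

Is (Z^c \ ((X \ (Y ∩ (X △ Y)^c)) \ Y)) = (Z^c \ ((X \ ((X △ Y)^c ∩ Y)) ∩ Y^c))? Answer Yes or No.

Yes

Z^c = {6, 9, 10, 12, 13}
X △ Y = {5, 7, 10, 11, 12, 13}
(X △ Y)^c = {6, 8, 9}
Y ∩ (X △ Y)^c = {8, 9}
X \ (Y ∩ (X △ Y)^c) = {12, 13}
(X \ (Y ∩ (X △ Y)^c)) \ Y = {12, 13}
Z^c \ ((X \ (Y ∩ (X △ Y)^c)) \ Y) = {6, 9, 10}
(X △ Y)^c ∩ Y = {8, 9}
X \ ((X △ Y)^c ∩ Y) = {12, 13}
Y^c = {6, 12, 13}
(X \ ((X △ Y)^c ∩ Y)) ∩ Y^c = {12, 13}
Z^c \ ((X \ ((X △ Y)^c ∩ Y)) ∩ Y^c) = {6, 9, 10}
Both equal {6, 9, 10}, so Z^c \ ((X \ (Y ∩ (X △ Y)^c)) \ Y) = Z^c \ ((X \ ((X △ Y)^c ∩ Y)) ∩ Y^c).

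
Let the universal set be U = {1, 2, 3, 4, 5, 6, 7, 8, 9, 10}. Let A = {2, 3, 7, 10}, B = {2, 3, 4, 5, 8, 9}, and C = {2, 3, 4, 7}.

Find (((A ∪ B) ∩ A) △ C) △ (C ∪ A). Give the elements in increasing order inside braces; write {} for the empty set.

{2, 3, 7}

A ∪ B = {2, 3, 4, 5, 7, 8, 9, 10}
(A ∪ B) ∩ A = {2, 3, 7, 10}
((A ∪ B) ∩ A) △ C = {4, 10}
C ∪ A = {2, 3, 4, 7, 10}
(((A ∪ B) ∩ A) △ C) △ (C ∪ A) = {2, 3, 7}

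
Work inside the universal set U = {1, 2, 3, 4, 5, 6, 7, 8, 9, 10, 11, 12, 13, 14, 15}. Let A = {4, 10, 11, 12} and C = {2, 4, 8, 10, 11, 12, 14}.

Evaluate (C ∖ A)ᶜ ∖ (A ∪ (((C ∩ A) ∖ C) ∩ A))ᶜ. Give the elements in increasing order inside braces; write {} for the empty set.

{4, 10, 11, 12}

C ∖ A = {2, 8, 14}
(C ∖ A)ᶜ = {1, 3, 4, 5, 6, 7, 9, 10, 11, 12, 13, 15}
C ∩ A = {4, 10, 11, 12}
(C ∩ A) ∖ C = {}
((C ∩ A) ∖ C) ∩ A = {}
A ∪ (((C ∩ A) ∖ C) ∩ A) = {4, 10, 11, 12}
(A ∪ (((C ∩ A) ∖ C) ∩ A))ᶜ = {1, 2, 3, 5, 6, 7, 8, 9, 13, 14, 15}
(C ∖ A)ᶜ ∖ (A ∪ (((C ∩ A) ∖ C) ∩ A))ᶜ = {4, 10, 11, 12}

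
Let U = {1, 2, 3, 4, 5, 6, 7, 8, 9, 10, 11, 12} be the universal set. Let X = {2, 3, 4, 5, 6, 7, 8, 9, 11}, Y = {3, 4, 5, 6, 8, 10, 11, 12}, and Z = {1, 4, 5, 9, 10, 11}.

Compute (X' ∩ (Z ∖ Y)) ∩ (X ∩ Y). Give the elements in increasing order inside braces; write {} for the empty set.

X' = {1, 10, 12}
Z ∖ Y = {1, 9}
X' ∩ (Z ∖ Y) = {1}
X ∩ Y = {3, 4, 5, 6, 8, 11}
(X' ∩ (Z ∖ Y)) ∩ (X ∩ Y) = {}

{}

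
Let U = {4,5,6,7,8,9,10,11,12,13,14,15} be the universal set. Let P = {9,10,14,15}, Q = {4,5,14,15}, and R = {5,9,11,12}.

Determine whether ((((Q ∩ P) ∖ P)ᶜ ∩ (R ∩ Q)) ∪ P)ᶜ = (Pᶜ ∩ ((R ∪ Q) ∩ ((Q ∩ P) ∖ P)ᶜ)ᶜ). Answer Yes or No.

No

Q ∩ P = {14,15}
(Q ∩ P) ∖ P = {}
((Q ∩ P) ∖ P)ᶜ = {4,5,6,7,8,9,10,11,12,13,14,15}
R ∩ Q = {5}
((Q ∩ P) ∖ P)ᶜ ∩ (R ∩ Q) = {5}
(((Q ∩ P) ∖ P)ᶜ ∩ (R ∩ Q)) ∪ P = {5,9,10,14,15}
((((Q ∩ P) ∖ P)ᶜ ∩ (R ∩ Q)) ∪ P)ᶜ = {4,6,7,8,11,12,13}
Pᶜ = {4,5,6,7,8,11,12,13}
R ∪ Q = {4,5,9,11,12,14,15}
(R ∪ Q) ∩ ((Q ∩ P) ∖ P)ᶜ = {4,5,9,11,12,14,15}
((R ∪ Q) ∩ ((Q ∩ P) ∖ P)ᶜ)ᶜ = {6,7,8,10,13}
Pᶜ ∩ ((R ∪ Q) ∩ ((Q ∩ P) ∖ P)ᶜ)ᶜ = {6,7,8,13}
4 ∈ ((((Q ∩ P) ∖ P)ᶜ ∩ (R ∩ Q)) ∪ P)ᶜ but 4 ∉ Pᶜ ∩ ((R ∪ Q) ∩ ((Q ∩ P) ∖ P)ᶜ)ᶜ, so they differ.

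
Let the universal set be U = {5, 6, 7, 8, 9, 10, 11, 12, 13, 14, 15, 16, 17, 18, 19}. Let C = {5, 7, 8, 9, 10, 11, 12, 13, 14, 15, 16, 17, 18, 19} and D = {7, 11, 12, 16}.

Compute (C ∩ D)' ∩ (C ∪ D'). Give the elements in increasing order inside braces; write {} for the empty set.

{5, 6, 8, 9, 10, 13, 14, 15, 17, 18, 19}

C ∩ D = {7, 11, 12, 16}
(C ∩ D)' = {5, 6, 8, 9, 10, 13, 14, 15, 17, 18, 19}
D' = {5, 6, 8, 9, 10, 13, 14, 15, 17, 18, 19}
C ∪ D' = {5, 6, 7, 8, 9, 10, 11, 12, 13, 14, 15, 16, 17, 18, 19}
(C ∩ D)' ∩ (C ∪ D') = {5, 6, 8, 9, 10, 13, 14, 15, 17, 18, 19}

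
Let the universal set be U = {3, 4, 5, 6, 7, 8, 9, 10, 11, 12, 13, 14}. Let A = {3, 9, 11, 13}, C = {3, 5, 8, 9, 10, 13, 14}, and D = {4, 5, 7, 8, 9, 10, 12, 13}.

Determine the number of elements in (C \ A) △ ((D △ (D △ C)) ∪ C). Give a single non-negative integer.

C \ A = {5, 8, 10, 14}
D △ C = {3, 4, 7, 12, 14}
D △ (D △ C) = {3, 5, 8, 9, 10, 13, 14}
(D △ (D △ C)) ∪ C = {3, 5, 8, 9, 10, 13, 14}
(C \ A) △ ((D △ (D △ C)) ∪ C) = {3, 9, 13}
|(C \ A) △ ((D △ (D △ C)) ∪ C)| = 3

3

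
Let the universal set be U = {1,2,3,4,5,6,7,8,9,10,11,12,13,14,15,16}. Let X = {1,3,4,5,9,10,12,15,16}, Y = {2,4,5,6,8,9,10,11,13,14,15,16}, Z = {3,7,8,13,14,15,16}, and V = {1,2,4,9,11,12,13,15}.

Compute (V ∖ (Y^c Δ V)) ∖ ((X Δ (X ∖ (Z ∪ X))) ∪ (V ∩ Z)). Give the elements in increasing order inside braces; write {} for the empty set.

Y^c = {1,3,7,12}
Y^c Δ V = {2,3,4,7,9,11,13,15}
V ∖ (Y^c Δ V) = {1,12}
Z ∪ X = {1,3,4,5,7,8,9,10,12,13,14,15,16}
X ∖ (Z ∪ X) = {}
X Δ (X ∖ (Z ∪ X)) = {1,3,4,5,9,10,12,15,16}
V ∩ Z = {13,15}
(X Δ (X ∖ (Z ∪ X))) ∪ (V ∩ Z) = {1,3,4,5,9,10,12,13,15,16}
(V ∖ (Y^c Δ V)) ∖ ((X Δ (X ∖ (Z ∪ X))) ∪ (V ∩ Z)) = {}

{}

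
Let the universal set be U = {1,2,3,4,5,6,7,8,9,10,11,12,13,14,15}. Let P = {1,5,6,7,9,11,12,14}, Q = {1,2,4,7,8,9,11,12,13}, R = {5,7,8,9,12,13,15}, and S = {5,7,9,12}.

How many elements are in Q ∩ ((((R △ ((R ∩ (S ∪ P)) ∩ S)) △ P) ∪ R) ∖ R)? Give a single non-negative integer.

2

S ∪ P = {1,5,6,7,9,11,12,14}
R ∩ (S ∪ P) = {5,7,9,12}
(R ∩ (S ∪ P)) ∩ S = {5,7,9,12}
R △ ((R ∩ (S ∪ P)) ∩ S) = {8,13,15}
(R △ ((R ∩ (S ∪ P)) ∩ S)) △ P = {1,5,6,7,8,9,11,12,13,14,15}
((R △ ((R ∩ (S ∪ P)) ∩ S)) △ P) ∪ R = {1,5,6,7,8,9,11,12,13,14,15}
(((R △ ((R ∩ (S ∪ P)) ∩ S)) △ P) ∪ R) ∖ R = {1,6,11,14}
Q ∩ ((((R △ ((R ∩ (S ∪ P)) ∩ S)) △ P) ∪ R) ∖ R) = {1,11}
|Q ∩ ((((R △ ((R ∩ (S ∪ P)) ∩ S)) △ P) ∪ R) ∖ R)| = 2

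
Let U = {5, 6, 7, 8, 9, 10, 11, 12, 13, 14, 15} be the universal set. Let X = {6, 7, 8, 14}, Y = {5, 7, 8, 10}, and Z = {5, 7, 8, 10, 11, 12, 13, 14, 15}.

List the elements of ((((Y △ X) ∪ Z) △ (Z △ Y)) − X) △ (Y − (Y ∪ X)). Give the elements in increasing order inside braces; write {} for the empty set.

Y △ X = {5, 6, 10, 14}
(Y △ X) ∪ Z = {5, 6, 7, 8, 10, 11, 12, 13, 14, 15}
Z △ Y = {11, 12, 13, 14, 15}
((Y △ X) ∪ Z) △ (Z △ Y) = {5, 6, 7, 8, 10}
(((Y △ X) ∪ Z) △ (Z △ Y)) − X = {5, 10}
Y ∪ X = {5, 6, 7, 8, 10, 14}
Y − (Y ∪ X) = {}
((((Y △ X) ∪ Z) △ (Z △ Y)) − X) △ (Y − (Y ∪ X)) = {5, 10}

{5, 10}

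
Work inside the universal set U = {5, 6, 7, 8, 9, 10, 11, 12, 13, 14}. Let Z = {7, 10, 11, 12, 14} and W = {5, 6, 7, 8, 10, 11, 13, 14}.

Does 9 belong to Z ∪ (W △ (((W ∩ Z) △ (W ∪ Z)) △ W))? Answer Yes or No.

No

9 ∉ W and 9 ∉ Z, so 9 ∉ W ∩ Z
9 ∉ W and 9 ∉ Z, so 9 ∉ W ∪ Z
9 ∉ (W ∩ Z) and 9 ∉ (W ∪ Z), so 9 ∉ (W ∩ Z) △ (W ∪ Z)
9 ∉ ((W ∩ Z) △ (W ∪ Z)) and 9 ∉ W, so 9 ∉ ((W ∩ Z) △ (W ∪ Z)) △ W
9 ∉ W and 9 ∉ (((W ∩ Z) △ (W ∪ Z)) △ W), so 9 ∉ W △ (((W ∩ Z) △ (W ∪ Z)) △ W)
9 ∉ Z and 9 ∉ (W △ (((W ∩ Z) △ (W ∪ Z)) △ W)), so 9 ∉ Z ∪ (W △ (((W ∩ Z) △ (W ∪ Z)) △ W))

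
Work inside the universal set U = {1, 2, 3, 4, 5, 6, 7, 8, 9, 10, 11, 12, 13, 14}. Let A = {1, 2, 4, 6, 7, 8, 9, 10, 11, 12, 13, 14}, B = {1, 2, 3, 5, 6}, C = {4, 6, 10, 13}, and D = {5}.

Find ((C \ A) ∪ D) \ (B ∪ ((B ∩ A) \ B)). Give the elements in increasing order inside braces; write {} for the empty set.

C \ A = {}
(C \ A) ∪ D = {5}
B ∩ A = {1, 2, 6}
(B ∩ A) \ B = {}
B ∪ ((B ∩ A) \ B) = {1, 2, 3, 5, 6}
((C \ A) ∪ D) \ (B ∪ ((B ∩ A) \ B)) = {}

{}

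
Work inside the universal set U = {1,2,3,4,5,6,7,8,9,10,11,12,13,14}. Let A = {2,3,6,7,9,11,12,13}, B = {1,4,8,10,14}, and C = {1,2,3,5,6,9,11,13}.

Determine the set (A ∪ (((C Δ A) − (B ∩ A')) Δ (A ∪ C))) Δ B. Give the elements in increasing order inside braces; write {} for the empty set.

C Δ A = {1,5,7,12}
A' = {1,4,5,8,10,14}
B ∩ A' = {1,4,8,10,14}
(C Δ A) − (B ∩ A') = {5,7,12}
A ∪ C = {1,2,3,5,6,7,9,11,12,13}
((C Δ A) − (B ∩ A')) Δ (A ∪ C) = {1,2,3,6,9,11,13}
A ∪ (((C Δ A) − (B ∩ A')) Δ (A ∪ C)) = {1,2,3,6,7,9,11,12,13}
(A ∪ (((C Δ A) − (B ∩ A')) Δ (A ∪ C))) Δ B = {2,3,4,6,7,8,9,10,11,12,13,14}

{2,3,4,6,7,8,9,10,11,12,13,14}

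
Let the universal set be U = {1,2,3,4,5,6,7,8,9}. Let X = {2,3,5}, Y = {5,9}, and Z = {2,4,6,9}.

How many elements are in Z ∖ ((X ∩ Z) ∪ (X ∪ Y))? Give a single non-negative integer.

X ∩ Z = {2}
X ∪ Y = {2,3,5,9}
(X ∩ Z) ∪ (X ∪ Y) = {2,3,5,9}
Z ∖ ((X ∩ Z) ∪ (X ∪ Y)) = {4,6}
|Z ∖ ((X ∩ Z) ∪ (X ∪ Y))| = 2

2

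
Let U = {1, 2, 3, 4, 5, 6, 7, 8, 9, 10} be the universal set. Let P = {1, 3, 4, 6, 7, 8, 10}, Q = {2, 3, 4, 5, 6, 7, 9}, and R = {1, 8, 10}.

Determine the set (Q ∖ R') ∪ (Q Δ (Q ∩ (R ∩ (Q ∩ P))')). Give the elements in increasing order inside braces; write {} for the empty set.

{}

R' = {2, 3, 4, 5, 6, 7, 9}
Q ∖ R' = {}
Q ∩ P = {3, 4, 6, 7}
R ∩ (Q ∩ P) = {}
(R ∩ (Q ∩ P))' = {1, 2, 3, 4, 5, 6, 7, 8, 9, 10}
Q ∩ (R ∩ (Q ∩ P))' = {2, 3, 4, 5, 6, 7, 9}
Q Δ (Q ∩ (R ∩ (Q ∩ P))') = {}
(Q ∖ R') ∪ (Q Δ (Q ∩ (R ∩ (Q ∩ P))')) = {}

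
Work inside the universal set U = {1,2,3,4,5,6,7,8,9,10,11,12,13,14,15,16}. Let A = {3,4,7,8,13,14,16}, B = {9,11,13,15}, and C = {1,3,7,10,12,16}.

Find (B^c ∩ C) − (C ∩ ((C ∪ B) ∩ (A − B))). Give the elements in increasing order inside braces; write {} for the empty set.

{1,10,12}

B^c = {1,2,3,4,5,6,7,8,10,12,14,16}
B^c ∩ C = {1,3,7,10,12,16}
C ∪ B = {1,3,7,9,10,11,12,13,15,16}
A − B = {3,4,7,8,14,16}
(C ∪ B) ∩ (A − B) = {3,7,16}
C ∩ ((C ∪ B) ∩ (A − B)) = {3,7,16}
(B^c ∩ C) − (C ∩ ((C ∪ B) ∩ (A − B))) = {1,10,12}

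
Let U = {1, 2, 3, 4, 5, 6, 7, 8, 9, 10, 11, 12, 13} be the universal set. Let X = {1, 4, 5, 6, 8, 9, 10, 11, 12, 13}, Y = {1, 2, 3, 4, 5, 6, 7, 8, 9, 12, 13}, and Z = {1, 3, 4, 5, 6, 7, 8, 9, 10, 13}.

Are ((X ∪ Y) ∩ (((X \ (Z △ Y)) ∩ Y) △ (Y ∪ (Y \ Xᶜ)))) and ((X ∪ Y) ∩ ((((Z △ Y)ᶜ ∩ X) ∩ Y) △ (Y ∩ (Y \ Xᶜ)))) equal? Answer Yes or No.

No

X ∪ Y = {1, 2, 3, 4, 5, 6, 7, 8, 9, 10, 11, 12, 13}
Z △ Y = {2, 10, 12}
X \ (Z △ Y) = {1, 4, 5, 6, 8, 9, 11, 13}
(X \ (Z △ Y)) ∩ Y = {1, 4, 5, 6, 8, 9, 13}
Xᶜ = {2, 3, 7}
Y \ Xᶜ = {1, 4, 5, 6, 8, 9, 12, 13}
Y ∪ (Y \ Xᶜ) = {1, 2, 3, 4, 5, 6, 7, 8, 9, 12, 13}
((X \ (Z △ Y)) ∩ Y) △ (Y ∪ (Y \ Xᶜ)) = {2, 3, 7, 12}
(X ∪ Y) ∩ (((X \ (Z △ Y)) ∩ Y) △ (Y ∪ (Y \ Xᶜ))) = {2, 3, 7, 12}
(Z △ Y)ᶜ = {1, 3, 4, 5, 6, 7, 8, 9, 11, 13}
(Z △ Y)ᶜ ∩ X = {1, 4, 5, 6, 8, 9, 11, 13}
((Z △ Y)ᶜ ∩ X) ∩ Y = {1, 4, 5, 6, 8, 9, 13}
Y ∩ (Y \ Xᶜ) = {1, 4, 5, 6, 8, 9, 12, 13}
(((Z △ Y)ᶜ ∩ X) ∩ Y) △ (Y ∩ (Y \ Xᶜ)) = {12}
(X ∪ Y) ∩ ((((Z △ Y)ᶜ ∩ X) ∩ Y) △ (Y ∩ (Y \ Xᶜ))) = {12}
2 ∈ (X ∪ Y) ∩ (((X \ (Z △ Y)) ∩ Y) △ (Y ∪ (Y \ Xᶜ))) but 2 ∉ (X ∪ Y) ∩ ((((Z △ Y)ᶜ ∩ X) ∩ Y) △ (Y ∩ (Y \ Xᶜ))), so they differ.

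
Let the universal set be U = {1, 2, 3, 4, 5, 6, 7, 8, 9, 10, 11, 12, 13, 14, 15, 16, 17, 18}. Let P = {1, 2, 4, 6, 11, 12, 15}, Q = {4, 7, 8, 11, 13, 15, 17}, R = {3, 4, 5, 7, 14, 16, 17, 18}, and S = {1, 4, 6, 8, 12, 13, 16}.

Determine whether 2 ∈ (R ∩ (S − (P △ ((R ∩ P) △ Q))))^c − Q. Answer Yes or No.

2 ∉ R and 2 ∈ P, so 2 ∉ R ∩ P
2 ∉ (R ∩ P) and 2 ∉ Q, so 2 ∉ (R ∩ P) △ Q
2 ∈ P and 2 ∉ ((R ∩ P) △ Q), so 2 ∈ P △ ((R ∩ P) △ Q)
2 ∉ S and 2 ∈ (P △ ((R ∩ P) △ Q)), so 2 ∉ S − (P △ ((R ∩ P) △ Q))
2 ∉ R and 2 ∉ (S − (P △ ((R ∩ P) △ Q))), so 2 ∉ R ∩ (S − (P △ ((R ∩ P) △ Q)))
2 ∈ (R ∩ (S − (P △ ((R ∩ P) △ Q))))^c since 2 ∉ (R ∩ (S − (P △ ((R ∩ P) △ Q))))
2 ∈ (R ∩ (S − (P △ ((R ∩ P) △ Q))))^c and 2 ∉ Q, so 2 ∈ (R ∩ (S − (P △ ((R ∩ P) △ Q))))^c − Q

Yes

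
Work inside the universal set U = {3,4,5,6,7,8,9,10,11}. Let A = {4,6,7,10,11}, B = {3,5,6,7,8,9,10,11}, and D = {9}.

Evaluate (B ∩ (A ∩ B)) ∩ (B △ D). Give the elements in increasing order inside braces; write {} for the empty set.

A ∩ B = {6,7,10,11}
B ∩ (A ∩ B) = {6,7,10,11}
B △ D = {3,5,6,7,8,10,11}
(B ∩ (A ∩ B)) ∩ (B △ D) = {6,7,10,11}

{6,7,10,11}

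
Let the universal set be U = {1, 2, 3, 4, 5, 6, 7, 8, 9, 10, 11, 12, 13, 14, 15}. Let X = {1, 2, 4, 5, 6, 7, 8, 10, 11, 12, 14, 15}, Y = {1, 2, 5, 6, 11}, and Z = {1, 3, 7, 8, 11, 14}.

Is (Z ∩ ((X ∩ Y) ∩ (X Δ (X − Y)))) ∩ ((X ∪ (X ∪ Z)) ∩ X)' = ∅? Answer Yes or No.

Yes

X ∩ Y = {1, 2, 5, 6, 11}
X − Y = {4, 7, 8, 10, 12, 14, 15}
X Δ (X − Y) = {1, 2, 5, 6, 11}
(X ∩ Y) ∩ (X Δ (X − Y)) = {1, 2, 5, 6, 11}
Z ∩ ((X ∩ Y) ∩ (X Δ (X − Y))) = {1, 11}
X ∪ Z = {1, 2, 3, 4, 5, 6, 7, 8, 10, 11, 12, 14, 15}
X ∪ (X ∪ Z) = {1, 2, 3, 4, 5, 6, 7, 8, 10, 11, 12, 14, 15}
(X ∪ (X ∪ Z)) ∩ X = {1, 2, 4, 5, 6, 7, 8, 10, 11, 12, 14, 15}
((X ∪ (X ∪ Z)) ∩ X)' = {3, 9, 13}
{1, 11} and {3, 9, 13} share no elements.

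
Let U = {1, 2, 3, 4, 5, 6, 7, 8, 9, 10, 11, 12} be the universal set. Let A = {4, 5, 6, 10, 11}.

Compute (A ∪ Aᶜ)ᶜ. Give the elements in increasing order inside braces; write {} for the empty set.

{}

Aᶜ = {1, 2, 3, 7, 8, 9, 12}
A ∪ Aᶜ = {1, 2, 3, 4, 5, 6, 7, 8, 9, 10, 11, 12}
(A ∪ Aᶜ)ᶜ = {}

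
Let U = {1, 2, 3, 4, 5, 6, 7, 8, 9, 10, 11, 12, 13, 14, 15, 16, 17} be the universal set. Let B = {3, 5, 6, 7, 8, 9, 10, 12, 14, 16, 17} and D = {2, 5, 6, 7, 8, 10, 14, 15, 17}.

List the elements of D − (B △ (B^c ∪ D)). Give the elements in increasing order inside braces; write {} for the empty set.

B^c = {1, 2, 4, 11, 13, 15}
B^c ∪ D = {1, 2, 4, 5, 6, 7, 8, 10, 11, 13, 14, 15, 17}
B △ (B^c ∪ D) = {1, 2, 3, 4, 9, 11, 12, 13, 15, 16}
D − (B △ (B^c ∪ D)) = {5, 6, 7, 8, 10, 14, 17}

{5, 6, 7, 8, 10, 14, 17}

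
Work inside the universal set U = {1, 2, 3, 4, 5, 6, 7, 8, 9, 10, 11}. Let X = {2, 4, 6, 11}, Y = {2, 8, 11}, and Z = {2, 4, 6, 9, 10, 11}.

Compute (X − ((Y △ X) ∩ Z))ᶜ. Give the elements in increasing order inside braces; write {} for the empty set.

Y △ X = {4, 6, 8}
(Y △ X) ∩ Z = {4, 6}
X − ((Y △ X) ∩ Z) = {2, 11}
(X − ((Y △ X) ∩ Z))ᶜ = {1, 3, 4, 5, 6, 7, 8, 9, 10}

{1, 3, 4, 5, 6, 7, 8, 9, 10}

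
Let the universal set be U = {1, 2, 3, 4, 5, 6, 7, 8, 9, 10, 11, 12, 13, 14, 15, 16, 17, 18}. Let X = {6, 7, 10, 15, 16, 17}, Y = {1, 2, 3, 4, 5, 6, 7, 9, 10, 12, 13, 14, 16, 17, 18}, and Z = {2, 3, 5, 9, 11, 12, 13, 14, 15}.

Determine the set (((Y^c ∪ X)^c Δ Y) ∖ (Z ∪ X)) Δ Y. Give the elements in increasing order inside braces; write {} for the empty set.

Y^c = {8, 11, 15}
Y^c ∪ X = {6, 7, 8, 10, 11, 15, 16, 17}
(Y^c ∪ X)^c = {1, 2, 3, 4, 5, 9, 12, 13, 14, 18}
(Y^c ∪ X)^c Δ Y = {6, 7, 10, 16, 17}
Z ∪ X = {2, 3, 5, 6, 7, 9, 10, 11, 12, 13, 14, 15, 16, 17}
((Y^c ∪ X)^c Δ Y) ∖ (Z ∪ X) = {}
(((Y^c ∪ X)^c Δ Y) ∖ (Z ∪ X)) Δ Y = {1, 2, 3, 4, 5, 6, 7, 9, 10, 12, 13, 14, 16, 17, 18}

{1, 2, 3, 4, 5, 6, 7, 9, 10, 12, 13, 14, 16, 17, 18}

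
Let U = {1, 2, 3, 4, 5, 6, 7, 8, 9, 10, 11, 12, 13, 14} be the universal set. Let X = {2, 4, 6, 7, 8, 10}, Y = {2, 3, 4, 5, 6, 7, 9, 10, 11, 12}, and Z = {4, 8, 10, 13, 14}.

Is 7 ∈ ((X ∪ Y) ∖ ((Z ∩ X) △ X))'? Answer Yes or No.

Yes

7 ∈ X and 7 ∈ Y, so 7 ∈ X ∪ Y
7 ∉ Z and 7 ∈ X, so 7 ∉ Z ∩ X
7 ∉ (Z ∩ X) and 7 ∈ X, so 7 ∈ (Z ∩ X) △ X
7 ∈ (X ∪ Y) and 7 ∈ ((Z ∩ X) △ X), so 7 ∉ (X ∪ Y) ∖ ((Z ∩ X) △ X)
7 ∈ ((X ∪ Y) ∖ ((Z ∩ X) △ X))' since 7 ∉ ((X ∪ Y) ∖ ((Z ∩ X) △ X))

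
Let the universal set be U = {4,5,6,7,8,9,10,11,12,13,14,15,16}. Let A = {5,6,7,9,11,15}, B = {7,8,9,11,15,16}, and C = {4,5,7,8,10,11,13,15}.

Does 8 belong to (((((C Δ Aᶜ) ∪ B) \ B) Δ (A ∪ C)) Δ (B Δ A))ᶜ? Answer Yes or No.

8 ∉ A, so 8 ∈ Aᶜ
8 ∈ C and 8 ∈ Aᶜ, so 8 ∉ C Δ Aᶜ
8 ∉ (C Δ Aᶜ) and 8 ∈ B, so 8 ∈ (C Δ Aᶜ) ∪ B
8 ∈ ((C Δ Aᶜ) ∪ B) and 8 ∈ B, so 8 ∉ ((C Δ Aᶜ) ∪ B) \ B
8 ∉ A and 8 ∈ C, so 8 ∈ A ∪ C
8 ∉ (((C Δ Aᶜ) ∪ B) \ B) and 8 ∈ (A ∪ C), so 8 ∈ (((C Δ Aᶜ) ∪ B) \ B) Δ (A ∪ C)
8 ∈ B and 8 ∉ A, so 8 ∈ B Δ A
8 ∈ ((((C Δ Aᶜ) ∪ B) \ B) Δ (A ∪ C)) and 8 ∈ (B Δ A), so 8 ∉ ((((C Δ Aᶜ) ∪ B) \ B) Δ (A ∪ C)) Δ (B Δ A)
8 ∈ (((((C Δ Aᶜ) ∪ B) \ B) Δ (A ∪ C)) Δ (B Δ A))ᶜ since 8 ∉ (((((C Δ Aᶜ) ∪ B) \ B) Δ (A ∪ C)) Δ (B Δ A))

Yes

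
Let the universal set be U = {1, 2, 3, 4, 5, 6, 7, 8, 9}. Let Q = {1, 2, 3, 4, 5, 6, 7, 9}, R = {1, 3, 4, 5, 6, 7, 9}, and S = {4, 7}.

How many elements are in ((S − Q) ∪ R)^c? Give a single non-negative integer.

S − Q = {}
(S − Q) ∪ R = {1, 3, 4, 5, 6, 7, 9}
((S − Q) ∪ R)^c = {2, 8}
|((S − Q) ∪ R)^c| = 2

2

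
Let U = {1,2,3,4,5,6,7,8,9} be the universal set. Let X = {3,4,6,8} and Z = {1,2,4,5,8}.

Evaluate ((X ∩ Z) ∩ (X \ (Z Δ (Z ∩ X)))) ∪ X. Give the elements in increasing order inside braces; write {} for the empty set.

X ∩ Z = {4,8}
Z ∩ X = {4,8}
Z Δ (Z ∩ X) = {1,2,5}
X \ (Z Δ (Z ∩ X)) = {3,4,6,8}
(X ∩ Z) ∩ (X \ (Z Δ (Z ∩ X))) = {4,8}
((X ∩ Z) ∩ (X \ (Z Δ (Z ∩ X)))) ∪ X = {3,4,6,8}

{3,4,6,8}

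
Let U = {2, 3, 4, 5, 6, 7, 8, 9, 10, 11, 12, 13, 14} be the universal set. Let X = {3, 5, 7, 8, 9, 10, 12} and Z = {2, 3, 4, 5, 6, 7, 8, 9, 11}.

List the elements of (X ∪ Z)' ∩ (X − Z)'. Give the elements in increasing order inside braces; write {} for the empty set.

X ∪ Z = {2, 3, 4, 5, 6, 7, 8, 9, 10, 11, 12}
(X ∪ Z)' = {13, 14}
X − Z = {10, 12}
(X − Z)' = {2, 3, 4, 5, 6, 7, 8, 9, 11, 13, 14}
(X ∪ Z)' ∩ (X − Z)' = {13, 14}

{13, 14}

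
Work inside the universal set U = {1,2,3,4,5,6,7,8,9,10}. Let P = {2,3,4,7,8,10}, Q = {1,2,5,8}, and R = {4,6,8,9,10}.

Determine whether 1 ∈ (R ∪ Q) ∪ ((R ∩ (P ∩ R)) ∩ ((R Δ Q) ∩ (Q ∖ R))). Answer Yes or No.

Yes

1 ∉ R and 1 ∈ Q, so 1 ∈ R ∪ Q
1 ∉ P and 1 ∉ R, so 1 ∉ P ∩ R
1 ∉ R and 1 ∉ (P ∩ R), so 1 ∉ R ∩ (P ∩ R)
1 ∉ R and 1 ∈ Q, so 1 ∈ R Δ Q
1 ∈ Q and 1 ∉ R, so 1 ∈ Q ∖ R
1 ∈ (R Δ Q) and 1 ∈ (Q ∖ R), so 1 ∈ (R Δ Q) ∩ (Q ∖ R)
1 ∉ (R ∩ (P ∩ R)) and 1 ∈ ((R Δ Q) ∩ (Q ∖ R)), so 1 ∉ (R ∩ (P ∩ R)) ∩ ((R Δ Q) ∩ (Q ∖ R))
1 ∈ (R ∪ Q) and 1 ∉ ((R ∩ (P ∩ R)) ∩ ((R Δ Q) ∩ (Q ∖ R))), so 1 ∈ (R ∪ Q) ∪ ((R ∩ (P ∩ R)) ∩ ((R Δ Q) ∩ (Q ∖ R)))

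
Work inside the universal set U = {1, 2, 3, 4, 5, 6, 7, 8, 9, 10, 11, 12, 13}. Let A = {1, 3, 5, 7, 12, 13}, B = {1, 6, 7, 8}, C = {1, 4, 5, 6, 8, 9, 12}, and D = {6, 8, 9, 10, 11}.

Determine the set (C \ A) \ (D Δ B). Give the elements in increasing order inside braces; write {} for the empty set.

{4, 6, 8}

C \ A = {4, 6, 8, 9}
D Δ B = {1, 7, 9, 10, 11}
(C \ A) \ (D Δ B) = {4, 6, 8}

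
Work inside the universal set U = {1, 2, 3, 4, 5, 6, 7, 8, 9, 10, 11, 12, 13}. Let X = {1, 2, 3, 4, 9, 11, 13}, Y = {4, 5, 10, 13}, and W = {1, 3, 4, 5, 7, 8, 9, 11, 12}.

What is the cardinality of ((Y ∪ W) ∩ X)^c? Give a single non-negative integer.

7

Y ∪ W = {1, 3, 4, 5, 7, 8, 9, 10, 11, 12, 13}
(Y ∪ W) ∩ X = {1, 3, 4, 9, 11, 13}
((Y ∪ W) ∩ X)^c = {2, 5, 6, 7, 8, 10, 12}
|((Y ∪ W) ∩ X)^c| = 7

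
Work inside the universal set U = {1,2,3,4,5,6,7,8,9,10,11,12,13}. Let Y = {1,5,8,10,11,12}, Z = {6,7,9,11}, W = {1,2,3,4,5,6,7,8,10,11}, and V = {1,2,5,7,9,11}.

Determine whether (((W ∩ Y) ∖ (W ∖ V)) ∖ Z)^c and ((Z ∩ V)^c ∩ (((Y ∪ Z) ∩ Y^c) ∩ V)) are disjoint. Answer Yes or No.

Yes

W ∩ Y = {1,5,8,10,11}
W ∖ V = {3,4,6,8,10}
(W ∩ Y) ∖ (W ∖ V) = {1,5,11}
((W ∩ Y) ∖ (W ∖ V)) ∖ Z = {1,5}
(((W ∩ Y) ∖ (W ∖ V)) ∖ Z)^c = {2,3,4,6,7,8,9,10,11,12,13}
Z ∩ V = {7,9,11}
(Z ∩ V)^c = {1,2,3,4,5,6,8,10,12,13}
Y ∪ Z = {1,5,6,7,8,9,10,11,12}
Y^c = {2,3,4,6,7,9,13}
(Y ∪ Z) ∩ Y^c = {6,7,9}
((Y ∪ Z) ∩ Y^c) ∩ V = {7,9}
(Z ∩ V)^c ∩ (((Y ∪ Z) ∩ Y^c) ∩ V) = {}
{2,3,4,6,7,8,9,10,11,12,13} and {} share no elements.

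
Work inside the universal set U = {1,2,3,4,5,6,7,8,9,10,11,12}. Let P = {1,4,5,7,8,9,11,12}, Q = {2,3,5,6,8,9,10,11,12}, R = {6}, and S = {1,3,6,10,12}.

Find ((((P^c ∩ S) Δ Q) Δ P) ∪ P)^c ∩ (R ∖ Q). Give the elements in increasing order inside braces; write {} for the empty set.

{}

P^c = {2,3,6,10}
P^c ∩ S = {3,6,10}
(P^c ∩ S) Δ Q = {2,5,8,9,11,12}
((P^c ∩ S) Δ Q) Δ P = {1,2,4,7}
(((P^c ∩ S) Δ Q) Δ P) ∪ P = {1,2,4,5,7,8,9,11,12}
((((P^c ∩ S) Δ Q) Δ P) ∪ P)^c = {3,6,10}
R ∖ Q = {}
((((P^c ∩ S) Δ Q) Δ P) ∪ P)^c ∩ (R ∖ Q) = {}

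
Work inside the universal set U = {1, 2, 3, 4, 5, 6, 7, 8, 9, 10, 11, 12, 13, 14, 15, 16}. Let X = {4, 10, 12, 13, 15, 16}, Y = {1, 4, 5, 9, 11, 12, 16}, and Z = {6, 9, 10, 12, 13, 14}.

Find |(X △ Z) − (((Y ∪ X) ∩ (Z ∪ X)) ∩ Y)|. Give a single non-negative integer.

X △ Z = {4, 6, 9, 14, 15, 16}
Y ∪ X = {1, 4, 5, 9, 10, 11, 12, 13, 15, 16}
Z ∪ X = {4, 6, 9, 10, 12, 13, 14, 15, 16}
(Y ∪ X) ∩ (Z ∪ X) = {4, 9, 10, 12, 13, 15, 16}
((Y ∪ X) ∩ (Z ∪ X)) ∩ Y = {4, 9, 12, 16}
(X △ Z) − (((Y ∪ X) ∩ (Z ∪ X)) ∩ Y) = {6, 14, 15}
|(X △ Z) − (((Y ∪ X) ∩ (Z ∪ X)) ∩ Y)| = 3

3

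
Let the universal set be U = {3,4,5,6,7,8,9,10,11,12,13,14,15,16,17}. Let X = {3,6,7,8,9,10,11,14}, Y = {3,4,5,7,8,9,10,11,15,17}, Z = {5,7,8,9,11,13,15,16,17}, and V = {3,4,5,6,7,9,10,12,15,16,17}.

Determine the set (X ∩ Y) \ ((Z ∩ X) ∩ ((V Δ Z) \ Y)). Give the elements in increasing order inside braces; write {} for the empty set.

X ∩ Y = {3,7,8,9,10,11}
Z ∩ X = {7,8,9,11}
V Δ Z = {3,4,6,8,10,11,12,13}
(V Δ Z) \ Y = {6,12,13}
(Z ∩ X) ∩ ((V Δ Z) \ Y) = {}
(X ∩ Y) \ ((Z ∩ X) ∩ ((V Δ Z) \ Y)) = {3,7,8,9,10,11}

{3,7,8,9,10,11}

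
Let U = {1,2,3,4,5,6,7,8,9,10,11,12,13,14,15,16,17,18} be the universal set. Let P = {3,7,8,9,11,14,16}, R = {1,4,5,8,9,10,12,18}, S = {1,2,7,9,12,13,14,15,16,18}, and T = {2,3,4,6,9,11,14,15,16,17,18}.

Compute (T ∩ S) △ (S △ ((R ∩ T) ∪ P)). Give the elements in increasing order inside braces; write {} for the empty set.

T ∩ S = {2,9,14,15,16,18}
R ∩ T = {4,9,18}
(R ∩ T) ∪ P = {3,4,7,8,9,11,14,16,18}
S △ ((R ∩ T) ∪ P) = {1,2,3,4,8,11,12,13,15}
(T ∩ S) △ (S △ ((R ∩ T) ∪ P)) = {1,3,4,8,9,11,12,13,14,16,18}

{1,3,4,8,9,11,12,13,14,16,18}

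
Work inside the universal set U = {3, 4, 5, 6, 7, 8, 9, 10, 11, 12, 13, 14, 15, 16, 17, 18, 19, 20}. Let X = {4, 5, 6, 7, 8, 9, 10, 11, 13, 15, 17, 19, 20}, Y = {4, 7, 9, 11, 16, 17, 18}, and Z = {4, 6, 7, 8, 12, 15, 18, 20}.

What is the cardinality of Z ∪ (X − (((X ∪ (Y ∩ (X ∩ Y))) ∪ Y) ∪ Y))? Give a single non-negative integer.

8

X ∩ Y = {4, 7, 9, 11, 17}
Y ∩ (X ∩ Y) = {4, 7, 9, 11, 17}
X ∪ (Y ∩ (X ∩ Y)) = {4, 5, 6, 7, 8, 9, 10, 11, 13, 15, 17, 19, 20}
(X ∪ (Y ∩ (X ∩ Y))) ∪ Y = {4, 5, 6, 7, 8, 9, 10, 11, 13, 15, 16, 17, 18, 19, 20}
((X ∪ (Y ∩ (X ∩ Y))) ∪ Y) ∪ Y = {4, 5, 6, 7, 8, 9, 10, 11, 13, 15, 16, 17, 18, 19, 20}
X − (((X ∪ (Y ∩ (X ∩ Y))) ∪ Y) ∪ Y) = {}
Z ∪ (X − (((X ∪ (Y ∩ (X ∩ Y))) ∪ Y) ∪ Y)) = {4, 6, 7, 8, 12, 15, 18, 20}
|Z ∪ (X − (((X ∪ (Y ∩ (X ∩ Y))) ∪ Y) ∪ Y))| = 8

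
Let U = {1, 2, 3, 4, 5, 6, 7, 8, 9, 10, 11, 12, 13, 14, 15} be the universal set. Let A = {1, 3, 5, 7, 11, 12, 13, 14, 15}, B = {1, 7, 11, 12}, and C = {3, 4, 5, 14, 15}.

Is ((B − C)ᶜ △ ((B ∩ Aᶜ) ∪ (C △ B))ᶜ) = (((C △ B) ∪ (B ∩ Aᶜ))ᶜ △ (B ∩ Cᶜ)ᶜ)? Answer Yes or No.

B − C = {1, 7, 11, 12}
(B − C)ᶜ = {2, 3, 4, 5, 6, 8, 9, 10, 13, 14, 15}
Aᶜ = {2, 4, 6, 8, 9, 10}
B ∩ Aᶜ = {}
C △ B = {1, 3, 4, 5, 7, 11, 12, 14, 15}
(B ∩ Aᶜ) ∪ (C △ B) = {1, 3, 4, 5, 7, 11, 12, 14, 15}
((B ∩ Aᶜ) ∪ (C △ B))ᶜ = {2, 6, 8, 9, 10, 13}
(B − C)ᶜ △ ((B ∩ Aᶜ) ∪ (C △ B))ᶜ = {3, 4, 5, 14, 15}
(C △ B) ∪ (B ∩ Aᶜ) = {1, 3, 4, 5, 7, 11, 12, 14, 15}
((C △ B) ∪ (B ∩ Aᶜ))ᶜ = {2, 6, 8, 9, 10, 13}
Cᶜ = {1, 2, 6, 7, 8, 9, 10, 11, 12, 13}
B ∩ Cᶜ = {1, 7, 11, 12}
(B ∩ Cᶜ)ᶜ = {2, 3, 4, 5, 6, 8, 9, 10, 13, 14, 15}
((C △ B) ∪ (B ∩ Aᶜ))ᶜ △ (B ∩ Cᶜ)ᶜ = {3, 4, 5, 14, 15}
Both equal {3, 4, 5, 14, 15}, so (B − C)ᶜ △ ((B ∩ Aᶜ) ∪ (C △ B))ᶜ = ((C △ B) ∪ (B ∩ Aᶜ))ᶜ △ (B ∩ Cᶜ)ᶜ.

Yes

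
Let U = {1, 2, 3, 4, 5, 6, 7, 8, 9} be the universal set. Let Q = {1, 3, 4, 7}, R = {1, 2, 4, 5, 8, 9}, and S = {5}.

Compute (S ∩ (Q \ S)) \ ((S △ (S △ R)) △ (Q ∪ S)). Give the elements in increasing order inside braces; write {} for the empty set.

Q \ S = {1, 3, 4, 7}
S ∩ (Q \ S) = {}
S △ R = {1, 2, 4, 8, 9}
S △ (S △ R) = {1, 2, 4, 5, 8, 9}
Q ∪ S = {1, 3, 4, 5, 7}
(S △ (S △ R)) △ (Q ∪ S) = {2, 3, 7, 8, 9}
(S ∩ (Q \ S)) \ ((S △ (S △ R)) △ (Q ∪ S)) = {}

{}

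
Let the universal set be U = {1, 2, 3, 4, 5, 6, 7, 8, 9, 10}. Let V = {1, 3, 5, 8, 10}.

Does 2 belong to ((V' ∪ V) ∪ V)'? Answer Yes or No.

2 ∉ V, so 2 ∈ V'
2 ∈ V' and 2 ∉ V, so 2 ∈ V' ∪ V
2 ∈ (V' ∪ V) and 2 ∉ V, so 2 ∈ (V' ∪ V) ∪ V
2 ∉ ((V' ∪ V) ∪ V)' since 2 ∈ ((V' ∪ V) ∪ V)

No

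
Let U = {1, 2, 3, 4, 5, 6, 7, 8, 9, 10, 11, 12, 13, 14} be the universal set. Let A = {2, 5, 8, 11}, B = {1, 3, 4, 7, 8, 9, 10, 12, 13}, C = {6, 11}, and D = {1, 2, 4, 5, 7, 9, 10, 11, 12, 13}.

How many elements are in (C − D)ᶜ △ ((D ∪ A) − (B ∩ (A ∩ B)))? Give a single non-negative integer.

3

C − D = {6}
(C − D)ᶜ = {1, 2, 3, 4, 5, 7, 8, 9, 10, 11, 12, 13, 14}
D ∪ A = {1, 2, 4, 5, 7, 8, 9, 10, 11, 12, 13}
A ∩ B = {8}
B ∩ (A ∩ B) = {8}
(D ∪ A) − (B ∩ (A ∩ B)) = {1, 2, 4, 5, 7, 9, 10, 11, 12, 13}
(C − D)ᶜ △ ((D ∪ A) − (B ∩ (A ∩ B))) = {3, 8, 14}
|(C − D)ᶜ △ ((D ∪ A) − (B ∩ (A ∩ B)))| = 3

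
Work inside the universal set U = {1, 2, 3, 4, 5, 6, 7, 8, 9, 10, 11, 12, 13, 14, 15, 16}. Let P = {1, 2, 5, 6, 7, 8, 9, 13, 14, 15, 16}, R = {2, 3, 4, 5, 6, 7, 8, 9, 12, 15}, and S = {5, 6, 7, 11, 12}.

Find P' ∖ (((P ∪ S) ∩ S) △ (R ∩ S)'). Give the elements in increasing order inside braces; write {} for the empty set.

P' = {3, 4, 10, 11, 12}
P ∪ S = {1, 2, 5, 6, 7, 8, 9, 11, 12, 13, 14, 15, 16}
(P ∪ S) ∩ S = {5, 6, 7, 11, 12}
R ∩ S = {5, 6, 7, 12}
(R ∩ S)' = {1, 2, 3, 4, 8, 9, 10, 11, 13, 14, 15, 16}
((P ∪ S) ∩ S) △ (R ∩ S)' = {1, 2, 3, 4, 5, 6, 7, 8, 9, 10, 12, 13, 14, 15, 16}
P' ∖ (((P ∪ S) ∩ S) △ (R ∩ S)') = {11}

{11}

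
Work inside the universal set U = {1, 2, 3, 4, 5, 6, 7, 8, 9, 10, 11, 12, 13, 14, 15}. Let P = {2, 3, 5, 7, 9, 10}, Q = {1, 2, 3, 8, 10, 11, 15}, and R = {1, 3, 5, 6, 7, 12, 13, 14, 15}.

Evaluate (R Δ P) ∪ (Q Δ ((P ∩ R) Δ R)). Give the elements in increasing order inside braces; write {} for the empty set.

R Δ P = {1, 2, 6, 9, 10, 12, 13, 14, 15}
P ∩ R = {3, 5, 7}
(P ∩ R) Δ R = {1, 6, 12, 13, 14, 15}
Q Δ ((P ∩ R) Δ R) = {2, 3, 6, 8, 10, 11, 12, 13, 14}
(R Δ P) ∪ (Q Δ ((P ∩ R) Δ R)) = {1, 2, 3, 6, 8, 9, 10, 11, 12, 13, 14, 15}

{1, 2, 3, 6, 8, 9, 10, 11, 12, 13, 14, 15}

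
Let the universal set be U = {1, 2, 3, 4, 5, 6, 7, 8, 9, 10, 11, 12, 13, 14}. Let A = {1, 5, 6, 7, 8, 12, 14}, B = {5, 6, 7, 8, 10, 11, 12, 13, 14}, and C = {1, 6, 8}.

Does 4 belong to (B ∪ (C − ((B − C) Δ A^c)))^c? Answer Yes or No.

Yes

4 ∉ B and 4 ∉ C, so 4 ∉ B − C
4 ∉ A, so 4 ∈ A^c
4 ∉ (B − C) and 4 ∈ A^c, so 4 ∈ (B − C) Δ A^c
4 ∉ C and 4 ∈ ((B − C) Δ A^c), so 4 ∉ C − ((B − C) Δ A^c)
4 ∉ B and 4 ∉ (C − ((B − C) Δ A^c)), so 4 ∉ B ∪ (C − ((B − C) Δ A^c))
4 ∈ (B ∪ (C − ((B − C) Δ A^c)))^c since 4 ∉ (B ∪ (C − ((B − C) Δ A^c)))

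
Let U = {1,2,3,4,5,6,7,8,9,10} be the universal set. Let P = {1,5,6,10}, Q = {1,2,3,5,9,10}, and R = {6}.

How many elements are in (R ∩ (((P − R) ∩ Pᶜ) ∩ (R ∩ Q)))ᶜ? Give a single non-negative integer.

P − R = {1,5,10}
Pᶜ = {2,3,4,7,8,9}
(P − R) ∩ Pᶜ = {}
R ∩ Q = {}
((P − R) ∩ Pᶜ) ∩ (R ∩ Q) = {}
R ∩ (((P − R) ∩ Pᶜ) ∩ (R ∩ Q)) = {}
(R ∩ (((P − R) ∩ Pᶜ) ∩ (R ∩ Q)))ᶜ = {1,2,3,4,5,6,7,8,9,10}
|(R ∩ (((P − R) ∩ Pᶜ) ∩ (R ∩ Q)))ᶜ| = 10

10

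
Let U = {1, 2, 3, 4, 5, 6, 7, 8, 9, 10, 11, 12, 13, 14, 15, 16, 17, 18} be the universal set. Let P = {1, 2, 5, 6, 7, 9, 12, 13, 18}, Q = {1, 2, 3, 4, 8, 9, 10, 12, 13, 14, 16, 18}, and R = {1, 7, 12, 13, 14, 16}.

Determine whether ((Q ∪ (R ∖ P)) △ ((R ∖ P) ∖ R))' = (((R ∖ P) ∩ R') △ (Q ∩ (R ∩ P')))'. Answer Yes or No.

R ∖ P = {14, 16}
Q ∪ (R ∖ P) = {1, 2, 3, 4, 8, 9, 10, 12, 13, 14, 16, 18}
(R ∖ P) ∖ R = {}
(Q ∪ (R ∖ P)) △ ((R ∖ P) ∖ R) = {1, 2, 3, 4, 8, 9, 10, 12, 13, 14, 16, 18}
((Q ∪ (R ∖ P)) △ ((R ∖ P) ∖ R))' = {5, 6, 7, 11, 15, 17}
R' = {2, 3, 4, 5, 6, 8, 9, 10, 11, 15, 17, 18}
(R ∖ P) ∩ R' = {}
P' = {3, 4, 8, 10, 11, 14, 15, 16, 17}
R ∩ P' = {14, 16}
Q ∩ (R ∩ P') = {14, 16}
((R ∖ P) ∩ R') △ (Q ∩ (R ∩ P')) = {14, 16}
(((R ∖ P) ∩ R') △ (Q ∩ (R ∩ P')))' = {1, 2, 3, 4, 5, 6, 7, 8, 9, 10, 11, 12, 13, 15, 17, 18}
1 ∈ (((R ∖ P) ∩ R') △ (Q ∩ (R ∩ P')))' but 1 ∉ ((Q ∪ (R ∖ P)) △ ((R ∖ P) ∖ R))', so they differ.

No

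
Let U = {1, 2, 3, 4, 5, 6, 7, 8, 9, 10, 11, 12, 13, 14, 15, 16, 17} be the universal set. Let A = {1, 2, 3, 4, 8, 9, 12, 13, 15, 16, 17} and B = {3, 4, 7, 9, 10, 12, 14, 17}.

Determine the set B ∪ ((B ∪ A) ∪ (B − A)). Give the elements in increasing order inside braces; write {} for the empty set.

{1, 2, 3, 4, 7, 8, 9, 10, 12, 13, 14, 15, 16, 17}

B ∪ A = {1, 2, 3, 4, 7, 8, 9, 10, 12, 13, 14, 15, 16, 17}
B − A = {7, 10, 14}
(B ∪ A) ∪ (B − A) = {1, 2, 3, 4, 7, 8, 9, 10, 12, 13, 14, 15, 16, 17}
B ∪ ((B ∪ A) ∪ (B − A)) = {1, 2, 3, 4, 7, 8, 9, 10, 12, 13, 14, 15, 16, 17}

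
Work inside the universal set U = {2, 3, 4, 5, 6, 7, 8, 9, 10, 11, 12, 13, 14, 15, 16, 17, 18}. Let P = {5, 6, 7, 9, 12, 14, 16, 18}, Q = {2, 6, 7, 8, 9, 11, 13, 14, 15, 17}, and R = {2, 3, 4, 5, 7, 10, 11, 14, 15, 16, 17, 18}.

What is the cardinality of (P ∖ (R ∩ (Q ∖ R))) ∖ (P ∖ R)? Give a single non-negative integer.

5

Q ∖ R = {6, 8, 9, 13}
R ∩ (Q ∖ R) = {}
P ∖ (R ∩ (Q ∖ R)) = {5, 6, 7, 9, 12, 14, 16, 18}
P ∖ R = {6, 9, 12}
(P ∖ (R ∩ (Q ∖ R))) ∖ (P ∖ R) = {5, 7, 14, 16, 18}
|(P ∖ (R ∩ (Q ∖ R))) ∖ (P ∖ R)| = 5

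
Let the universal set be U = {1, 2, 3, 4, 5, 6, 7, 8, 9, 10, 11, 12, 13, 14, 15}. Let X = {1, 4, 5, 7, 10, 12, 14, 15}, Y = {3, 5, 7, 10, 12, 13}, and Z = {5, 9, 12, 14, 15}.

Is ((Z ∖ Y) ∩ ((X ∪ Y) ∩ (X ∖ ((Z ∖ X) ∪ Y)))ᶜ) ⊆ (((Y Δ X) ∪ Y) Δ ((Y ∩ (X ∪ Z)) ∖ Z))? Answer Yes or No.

Z ∖ Y = {9, 14, 15}
X ∪ Y = {1, 3, 4, 5, 7, 10, 12, 13, 14, 15}
Z ∖ X = {9}
(Z ∖ X) ∪ Y = {3, 5, 7, 9, 10, 12, 13}
X ∖ ((Z ∖ X) ∪ Y) = {1, 4, 14, 15}
(X ∪ Y) ∩ (X ∖ ((Z ∖ X) ∪ Y)) = {1, 4, 14, 15}
((X ∪ Y) ∩ (X ∖ ((Z ∖ X) ∪ Y)))ᶜ = {2, 3, 5, 6, 7, 8, 9, 10, 11, 12, 13}
(Z ∖ Y) ∩ ((X ∪ Y) ∩ (X ∖ ((Z ∖ X) ∪ Y)))ᶜ = {9}
Y Δ X = {1, 3, 4, 13, 14, 15}
(Y Δ X) ∪ Y = {1, 3, 4, 5, 7, 10, 12, 13, 14, 15}
X ∪ Z = {1, 4, 5, 7, 9, 10, 12, 14, 15}
Y ∩ (X ∪ Z) = {5, 7, 10, 12}
(Y ∩ (X ∪ Z)) ∖ Z = {7, 10}
((Y Δ X) ∪ Y) Δ ((Y ∩ (X ∪ Z)) ∖ Z) = {1, 3, 4, 5, 12, 13, 14, 15}
9 ∈ (Z ∖ Y) ∩ ((X ∪ Y) ∩ (X ∖ ((Z ∖ X) ∪ Y)))ᶜ but 9 ∉ ((Y Δ X) ∪ Y) Δ ((Y ∩ (X ∪ Z)) ∖ Z), so the inclusion fails.

No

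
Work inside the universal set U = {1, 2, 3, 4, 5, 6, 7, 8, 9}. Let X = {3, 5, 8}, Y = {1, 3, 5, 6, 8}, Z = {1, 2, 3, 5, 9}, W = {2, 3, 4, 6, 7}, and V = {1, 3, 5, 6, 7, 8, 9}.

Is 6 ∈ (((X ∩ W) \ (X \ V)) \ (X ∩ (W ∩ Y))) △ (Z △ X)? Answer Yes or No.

No

6 ∉ X and 6 ∈ W, so 6 ∉ X ∩ W
6 ∉ X and 6 ∈ V, so 6 ∉ X \ V
6 ∉ (X ∩ W) and 6 ∉ (X \ V), so 6 ∉ (X ∩ W) \ (X \ V)
6 ∈ W and 6 ∈ Y, so 6 ∈ W ∩ Y
6 ∉ X and 6 ∈ (W ∩ Y), so 6 ∉ X ∩ (W ∩ Y)
6 ∉ ((X ∩ W) \ (X \ V)) and 6 ∉ (X ∩ (W ∩ Y)), so 6 ∉ ((X ∩ W) \ (X \ V)) \ (X ∩ (W ∩ Y))
6 ∉ Z and 6 ∉ X, so 6 ∉ Z △ X
6 ∉ (((X ∩ W) \ (X \ V)) \ (X ∩ (W ∩ Y))) and 6 ∉ (Z △ X), so 6 ∉ (((X ∩ W) \ (X \ V)) \ (X ∩ (W ∩ Y))) △ (Z △ X)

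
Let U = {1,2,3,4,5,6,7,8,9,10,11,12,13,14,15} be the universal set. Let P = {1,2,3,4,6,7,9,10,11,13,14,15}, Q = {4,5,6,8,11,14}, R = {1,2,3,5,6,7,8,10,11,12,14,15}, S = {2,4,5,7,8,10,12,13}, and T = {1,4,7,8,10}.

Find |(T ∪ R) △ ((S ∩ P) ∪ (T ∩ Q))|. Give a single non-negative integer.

T ∪ R = {1,2,3,4,5,6,7,8,10,11,12,14,15}
S ∩ P = {2,4,7,10,13}
T ∩ Q = {4,8}
(S ∩ P) ∪ (T ∩ Q) = {2,4,7,8,10,13}
(T ∪ R) △ ((S ∩ P) ∪ (T ∩ Q)) = {1,3,5,6,11,12,13,14,15}
|(T ∪ R) △ ((S ∩ P) ∪ (T ∩ Q))| = 9

9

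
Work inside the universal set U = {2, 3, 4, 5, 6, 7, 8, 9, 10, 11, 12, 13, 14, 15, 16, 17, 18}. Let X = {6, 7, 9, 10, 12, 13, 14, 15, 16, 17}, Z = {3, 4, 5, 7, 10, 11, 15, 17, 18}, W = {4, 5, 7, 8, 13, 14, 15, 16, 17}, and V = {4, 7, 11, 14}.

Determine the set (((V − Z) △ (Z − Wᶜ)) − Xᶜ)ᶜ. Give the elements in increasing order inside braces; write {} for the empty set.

{2, 3, 4, 5, 6, 8, 9, 10, 11, 12, 13, 16, 18}

V − Z = {14}
Wᶜ = {2, 3, 6, 9, 10, 11, 12, 18}
Z − Wᶜ = {4, 5, 7, 15, 17}
(V − Z) △ (Z − Wᶜ) = {4, 5, 7, 14, 15, 17}
Xᶜ = {2, 3, 4, 5, 8, 11, 18}
((V − Z) △ (Z − Wᶜ)) − Xᶜ = {7, 14, 15, 17}
(((V − Z) △ (Z − Wᶜ)) − Xᶜ)ᶜ = {2, 3, 4, 5, 6, 8, 9, 10, 11, 12, 13, 16, 18}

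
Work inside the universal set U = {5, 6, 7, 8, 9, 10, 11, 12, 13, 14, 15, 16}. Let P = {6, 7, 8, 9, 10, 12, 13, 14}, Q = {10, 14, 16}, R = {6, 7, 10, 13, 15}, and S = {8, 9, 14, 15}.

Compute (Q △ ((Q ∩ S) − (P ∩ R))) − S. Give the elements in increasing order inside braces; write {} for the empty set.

Q ∩ S = {14}
P ∩ R = {6, 7, 10, 13}
(Q ∩ S) − (P ∩ R) = {14}
Q △ ((Q ∩ S) − (P ∩ R)) = {10, 16}
(Q △ ((Q ∩ S) − (P ∩ R))) − S = {10, 16}

{10, 16}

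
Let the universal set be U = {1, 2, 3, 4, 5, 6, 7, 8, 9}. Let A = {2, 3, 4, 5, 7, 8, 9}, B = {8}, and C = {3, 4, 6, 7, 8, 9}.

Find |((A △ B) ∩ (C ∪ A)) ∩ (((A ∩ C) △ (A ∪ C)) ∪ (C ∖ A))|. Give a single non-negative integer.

2

A △ B = {2, 3, 4, 5, 7, 9}
C ∪ A = {2, 3, 4, 5, 6, 7, 8, 9}
(A △ B) ∩ (C ∪ A) = {2, 3, 4, 5, 7, 9}
A ∩ C = {3, 4, 7, 8, 9}
A ∪ C = {2, 3, 4, 5, 6, 7, 8, 9}
(A ∩ C) △ (A ∪ C) = {2, 5, 6}
C ∖ A = {6}
((A ∩ C) △ (A ∪ C)) ∪ (C ∖ A) = {2, 5, 6}
((A △ B) ∩ (C ∪ A)) ∩ (((A ∩ C) △ (A ∪ C)) ∪ (C ∖ A)) = {2, 5}
|((A △ B) ∩ (C ∪ A)) ∩ (((A ∩ C) △ (A ∪ C)) ∪ (C ∖ A))| = 2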